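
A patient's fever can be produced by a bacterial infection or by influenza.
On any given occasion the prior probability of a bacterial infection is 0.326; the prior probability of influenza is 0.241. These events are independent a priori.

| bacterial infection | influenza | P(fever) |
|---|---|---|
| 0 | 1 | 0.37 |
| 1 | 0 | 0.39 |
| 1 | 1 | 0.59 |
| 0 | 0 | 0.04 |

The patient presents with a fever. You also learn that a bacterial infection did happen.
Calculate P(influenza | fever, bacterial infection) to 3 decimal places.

P(influenza | fever, bacterial infection) ≈ 0.324

For the numerator, keep only influenza=true terms: 0.59*0.241 = 0.142190
Normalizer over all consistent configurations: 0.39*0.759 + 0.59*0.241 = 0.438200
P(influenza | fever, bacterial infection) = 0.142190/0.438200 ≈ 0.324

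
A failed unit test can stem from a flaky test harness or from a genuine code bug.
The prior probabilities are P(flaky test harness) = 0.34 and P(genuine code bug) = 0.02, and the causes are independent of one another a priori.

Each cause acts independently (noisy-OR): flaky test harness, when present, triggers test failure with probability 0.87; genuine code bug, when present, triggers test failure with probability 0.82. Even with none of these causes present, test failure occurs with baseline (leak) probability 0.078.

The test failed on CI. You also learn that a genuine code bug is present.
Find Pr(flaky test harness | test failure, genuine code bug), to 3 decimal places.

Under noisy-OR, P(test failure | causes) = 1 − (1−0.078)·∏(1−qᵢ) over the active causes.
By total probability over both values of flaky test harness:
  P(test failure | genuine code bug) = 0.83404·0.66 + 0.978425·0.34
        = 0.550466 + 0.332665 = 0.883131
Keeping only the flaky test harness-present terms gives 0.332665, so
  P(flaky test harness | test failure, genuine code bug) = 0.332665 / 0.883131 ≈ 0.377

Pr(flaky test harness | test failure, genuine code bug) ≈ 0.377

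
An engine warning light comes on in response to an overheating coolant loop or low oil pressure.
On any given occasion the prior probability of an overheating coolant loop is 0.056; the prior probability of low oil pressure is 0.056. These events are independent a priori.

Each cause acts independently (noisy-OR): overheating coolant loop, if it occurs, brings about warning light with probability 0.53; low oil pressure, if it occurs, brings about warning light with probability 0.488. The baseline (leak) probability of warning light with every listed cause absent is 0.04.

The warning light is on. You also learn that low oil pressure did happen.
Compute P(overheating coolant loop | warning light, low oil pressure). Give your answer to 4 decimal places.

P(overheating coolant loop | warning light, low oil pressure) ≈ 0.0823

Under noisy-OR, P(warning light | causes) = 1 − (1−0.04)·∏(1−qᵢ) over the active causes.
For the numerator, keep only overheating coolant loop=true terms: 0.768986*0.056 = 0.043063
Denominator P(warning light | low oil pressure): 0.50848*0.944 + 0.768986*0.056 = 0.523068
Posterior = 0.043063 / 0.523068 ≈ 0.0823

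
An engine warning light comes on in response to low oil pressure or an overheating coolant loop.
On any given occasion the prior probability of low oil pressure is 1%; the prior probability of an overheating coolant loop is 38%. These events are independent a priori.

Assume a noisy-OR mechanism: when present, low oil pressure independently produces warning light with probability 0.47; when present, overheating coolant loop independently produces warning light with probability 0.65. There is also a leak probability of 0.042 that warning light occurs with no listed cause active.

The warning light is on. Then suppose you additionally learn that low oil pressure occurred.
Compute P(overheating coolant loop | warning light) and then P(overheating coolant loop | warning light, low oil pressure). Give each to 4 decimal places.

Under noisy-OR, P(warning light | causes) = 1 − (1−0.042)·∏(1−qᵢ) over the active causes.
P(warning light) = 0.042×0.99×0.62 + 0.6647×0.99×0.38 + 0.49226×0.01×0.62 + 0.822291×0.01×0.38 = 0.025780 + 0.250060 + 0.003052 + 0.003125 = 0.282017
Of this, 0.253185 comes from 0.250060 + 0.003125 (the overheating coolant loop=true cases).
P(overheating coolant loop | warning light) = 0.253185 / 0.282017 ≈ 0.8978

With the extra evidence:
P(warning light | low oil pressure) = 0.49226·0.62 + 0.822291·0.38 = 0.305201 + 0.312471 = 0.617672
The overheating coolant loop-present share is 0.822291·0.38 = 0.312471.
So P(overheating coolant loop | warning light, low oil pressure) = 0.312471/0.617672 ≈ 0.5059.
This is intercausal reasoning (explaining away): once low oil pressure accounts for the warning light, overheating coolant loop becomes less likely.

P(overheating coolant loop | warning light) ≈ 0.8978; P(overheating coolant loop | warning light, low oil pressure) ≈ 0.5059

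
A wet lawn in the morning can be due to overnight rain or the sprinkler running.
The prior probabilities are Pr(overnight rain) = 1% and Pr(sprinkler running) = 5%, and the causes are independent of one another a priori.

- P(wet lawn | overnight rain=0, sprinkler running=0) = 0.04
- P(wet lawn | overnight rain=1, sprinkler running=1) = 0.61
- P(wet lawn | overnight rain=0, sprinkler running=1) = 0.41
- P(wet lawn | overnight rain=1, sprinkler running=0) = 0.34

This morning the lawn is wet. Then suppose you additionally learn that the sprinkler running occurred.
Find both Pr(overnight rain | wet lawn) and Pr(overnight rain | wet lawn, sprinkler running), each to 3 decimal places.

Pr(overnight rain | wet lawn) ≈ 0.058; Pr(overnight rain | wet lawn, sprinkler running) ≈ 0.015

P(wet lawn) = 0.04*0.99*0.95 + 0.41*0.99*0.05 + 0.34*0.01*0.95 + 0.61*0.01*0.05 = 0.037620 + 0.020295 + 0.003230 + 0.000305 = 0.061450
Restricting to configurations with overnight rain present: 0.003230 + 0.000305 = 0.003535.
So P(overnight rain | wet lawn) = 0.003535/0.061450 ≈ 0.058.

Now also conditioning on sprinkler running=true:
By total probability over both values of overnight rain:
  P(wet lawn | sprinkler running) = 0.41*0.99 + 0.61*0.01
        = 0.405900 + 0.006100 = 0.412000
Configurations with overnight rain contribute 0.006100, so
  P(overnight rain | wet lawn, sprinkler running) = 0.006100 / 0.412000 ≈ 0.015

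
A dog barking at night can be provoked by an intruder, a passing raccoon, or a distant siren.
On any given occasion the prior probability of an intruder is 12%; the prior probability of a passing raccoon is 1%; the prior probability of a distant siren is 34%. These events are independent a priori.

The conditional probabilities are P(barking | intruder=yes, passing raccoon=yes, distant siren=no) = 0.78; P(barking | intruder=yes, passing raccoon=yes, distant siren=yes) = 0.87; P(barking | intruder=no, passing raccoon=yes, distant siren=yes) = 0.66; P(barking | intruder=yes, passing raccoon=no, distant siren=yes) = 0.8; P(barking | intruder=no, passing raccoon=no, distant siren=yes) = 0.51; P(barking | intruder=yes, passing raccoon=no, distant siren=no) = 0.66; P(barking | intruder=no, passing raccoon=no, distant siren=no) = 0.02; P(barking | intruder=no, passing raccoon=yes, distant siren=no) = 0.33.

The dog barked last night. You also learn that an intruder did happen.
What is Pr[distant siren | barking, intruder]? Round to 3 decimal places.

For the numerator, keep only distant siren=true terms: 0.269280 + 0.002958 = 0.272238
Denominator P(barking | intruder): 0.66*0.99*0.66 + 0.8*0.99*0.34 + 0.78*0.01*0.66 + 0.87*0.01*0.34 = 0.708630
Posterior = 0.272238 / 0.708630 ≈ 0.384

Pr[distant siren | barking, intruder] ≈ 0.384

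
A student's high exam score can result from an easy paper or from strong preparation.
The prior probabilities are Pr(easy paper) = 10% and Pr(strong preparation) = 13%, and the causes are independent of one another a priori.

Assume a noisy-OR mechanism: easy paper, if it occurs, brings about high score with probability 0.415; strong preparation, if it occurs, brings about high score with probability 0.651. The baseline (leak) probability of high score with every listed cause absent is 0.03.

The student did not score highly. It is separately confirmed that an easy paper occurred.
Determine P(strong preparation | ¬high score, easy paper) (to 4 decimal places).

Under noisy-OR, P(high score | causes) = 1 − (1−0.03)·∏(1−qᵢ) over the active causes.
Sum P(¬high score|·) weighted by the priors over both values of strong preparation:
  P(¬high score | easy paper) = 0.56745·0.87 + 0.19804·0.13
        = 0.493681 + 0.025745 = 0.519426
Keeping only the strong preparation-present terms gives 0.025745, so
  P(strong preparation | ¬high score, easy paper) = 0.025745 / 0.519426 ≈ 0.0496

P(strong preparation | ¬high score, easy paper) ≈ 0.0496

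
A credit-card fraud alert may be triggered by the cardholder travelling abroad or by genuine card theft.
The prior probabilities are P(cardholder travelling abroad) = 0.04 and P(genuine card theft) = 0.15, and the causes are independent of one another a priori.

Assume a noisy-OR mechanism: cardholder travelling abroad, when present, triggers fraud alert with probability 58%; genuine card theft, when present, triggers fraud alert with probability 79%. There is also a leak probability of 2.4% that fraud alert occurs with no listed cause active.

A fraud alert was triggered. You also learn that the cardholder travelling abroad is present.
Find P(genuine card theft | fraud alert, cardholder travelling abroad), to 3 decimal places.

P(genuine card theft | fraud alert, cardholder travelling abroad) ≈ 0.215

Under noisy-OR, P(fraud alert | causes) = 1 − (1−0.024)·∏(1−qᵢ) over the active causes.
P(fraud alert | cardholder travelling abroad) = 0.59008×0.85 + 0.913917×0.15 = 0.501568 + 0.137088 = 0.638656
Restricting to configurations with genuine card theft present: 0.913917×0.15 = 0.137088.
P(genuine card theft | fraud alert, cardholder travelling abroad) = 0.137088 / 0.638656 ≈ 0.215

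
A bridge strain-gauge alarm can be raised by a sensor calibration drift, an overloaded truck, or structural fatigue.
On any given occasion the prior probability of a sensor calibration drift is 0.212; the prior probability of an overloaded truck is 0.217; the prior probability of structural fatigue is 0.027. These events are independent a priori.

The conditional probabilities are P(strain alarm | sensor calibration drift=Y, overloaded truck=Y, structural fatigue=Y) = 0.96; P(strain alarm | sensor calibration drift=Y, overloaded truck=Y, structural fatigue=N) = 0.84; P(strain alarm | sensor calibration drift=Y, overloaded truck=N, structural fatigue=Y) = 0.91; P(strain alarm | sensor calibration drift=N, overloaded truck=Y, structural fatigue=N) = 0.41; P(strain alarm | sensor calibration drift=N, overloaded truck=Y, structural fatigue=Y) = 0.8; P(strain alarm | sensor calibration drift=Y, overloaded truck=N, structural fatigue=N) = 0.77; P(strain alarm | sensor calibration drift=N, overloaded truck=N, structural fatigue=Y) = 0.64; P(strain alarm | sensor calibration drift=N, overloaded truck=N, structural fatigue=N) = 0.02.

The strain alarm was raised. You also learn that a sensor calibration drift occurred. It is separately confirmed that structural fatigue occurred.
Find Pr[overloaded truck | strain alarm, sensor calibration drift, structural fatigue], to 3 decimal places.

Pr[overloaded truck | strain alarm, sensor calibration drift, structural fatigue] ≈ 0.226

For the numerator, keep only overloaded truck=true terms: 0.96*0.217 = 0.208320
Normalizer over all consistent configurations: 0.91*0.783 + 0.96*0.217 = 0.920850
Posterior = 0.208320 / 0.920850 ≈ 0.226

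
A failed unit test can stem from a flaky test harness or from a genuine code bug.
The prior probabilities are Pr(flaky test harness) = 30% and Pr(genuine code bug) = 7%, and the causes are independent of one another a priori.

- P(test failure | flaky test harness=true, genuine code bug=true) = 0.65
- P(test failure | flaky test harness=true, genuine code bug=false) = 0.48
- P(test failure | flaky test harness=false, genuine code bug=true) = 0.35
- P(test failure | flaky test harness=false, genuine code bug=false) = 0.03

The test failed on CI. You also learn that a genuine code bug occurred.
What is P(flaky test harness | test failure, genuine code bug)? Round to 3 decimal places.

P(flaky test harness | test failure, genuine code bug) ≈ 0.443

Numerator (weight on configurations with flaky test harness): 0.65*0.3 = 0.195000
Denominator P(test failure | genuine code bug): 0.35*0.7 + 0.65*0.3 = 0.440000
Posterior = 0.195000 / 0.440000 ≈ 0.443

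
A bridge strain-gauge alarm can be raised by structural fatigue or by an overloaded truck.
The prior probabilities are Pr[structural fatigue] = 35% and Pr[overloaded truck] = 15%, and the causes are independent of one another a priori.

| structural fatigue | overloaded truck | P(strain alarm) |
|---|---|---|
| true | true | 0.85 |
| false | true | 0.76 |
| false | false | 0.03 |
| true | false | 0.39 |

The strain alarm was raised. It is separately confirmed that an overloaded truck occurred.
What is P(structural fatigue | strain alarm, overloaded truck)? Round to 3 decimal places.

P(structural fatigue | strain alarm, overloaded truck) ≈ 0.376

For the numerator, keep only structural fatigue=true terms: 0.85×0.35 = 0.297500
Denominator P(strain alarm | overloaded truck): 0.76×0.65 + 0.85×0.35 = 0.791500
Posterior = 0.297500 / 0.791500 ≈ 0.376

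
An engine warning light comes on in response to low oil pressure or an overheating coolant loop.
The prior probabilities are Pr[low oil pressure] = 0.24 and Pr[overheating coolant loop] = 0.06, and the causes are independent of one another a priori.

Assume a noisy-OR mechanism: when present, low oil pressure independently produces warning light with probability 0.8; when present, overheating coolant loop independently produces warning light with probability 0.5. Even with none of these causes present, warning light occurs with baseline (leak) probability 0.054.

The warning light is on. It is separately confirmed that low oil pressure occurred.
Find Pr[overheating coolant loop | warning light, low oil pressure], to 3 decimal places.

Pr[overheating coolant loop | warning light, low oil pressure] ≈ 0.067

Under noisy-OR, P(warning light | causes) = 1 − (1−0.054)·∏(1−qᵢ) over the active causes.
By total probability over both values of overheating coolant loop:
  P(warning light | low oil pressure) = 0.8108*0.94 + 0.9054*0.06
        = 0.762152 + 0.054324 = 0.816476
Configurations with overheating coolant loop contribute 0.054324, so
  P(overheating coolant loop | warning light, low oil pressure) = 0.054324 / 0.816476 ≈ 0.067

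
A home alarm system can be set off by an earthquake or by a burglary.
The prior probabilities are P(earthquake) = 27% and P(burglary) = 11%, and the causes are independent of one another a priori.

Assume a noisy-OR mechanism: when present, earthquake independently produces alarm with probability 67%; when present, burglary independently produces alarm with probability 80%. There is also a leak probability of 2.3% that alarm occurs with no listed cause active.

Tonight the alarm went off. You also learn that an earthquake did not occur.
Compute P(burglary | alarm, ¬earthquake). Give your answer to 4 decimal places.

P(burglary | alarm, ¬earthquake) ≈ 0.8122

Under noisy-OR, P(alarm | causes) = 1 − (1−0.023)·∏(1−qᵢ) over the active causes.
For the numerator, keep only burglary=true terms: 0.8046×0.11 = 0.088506
The normalizing constant is 0.023×0.89 + 0.8046×0.11 = 0.108976
P(burglary | alarm, ¬earthquake) = 0.088506/0.108976 ≈ 0.8122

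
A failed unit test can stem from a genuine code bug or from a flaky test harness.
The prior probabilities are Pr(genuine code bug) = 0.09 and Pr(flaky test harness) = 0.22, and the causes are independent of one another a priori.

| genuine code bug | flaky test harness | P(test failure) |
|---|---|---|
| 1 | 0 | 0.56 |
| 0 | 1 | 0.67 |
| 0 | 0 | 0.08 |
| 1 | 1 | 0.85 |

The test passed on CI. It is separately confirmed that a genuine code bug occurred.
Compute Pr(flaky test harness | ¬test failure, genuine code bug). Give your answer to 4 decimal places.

Pr(flaky test harness | ¬test failure, genuine code bug) ≈ 0.0877

P(¬test failure | genuine code bug) = 0.44×0.78 + 0.15×0.22 = 0.343200 + 0.033000 = 0.376200
The flaky test harness-present share is 0.15×0.22 = 0.033000.
Hence the posterior is 0.033000/0.376200 ≈ 0.0877.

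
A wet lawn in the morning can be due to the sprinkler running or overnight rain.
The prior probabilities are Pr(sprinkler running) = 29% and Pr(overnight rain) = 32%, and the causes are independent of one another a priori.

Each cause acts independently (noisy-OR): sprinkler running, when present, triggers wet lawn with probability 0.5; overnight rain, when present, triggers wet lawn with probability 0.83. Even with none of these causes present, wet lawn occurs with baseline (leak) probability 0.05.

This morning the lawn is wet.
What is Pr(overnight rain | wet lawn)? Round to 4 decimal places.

Under noisy-OR, P(wet lawn | causes) = 1 − (1−0.05)·∏(1−qᵢ) over the active causes.
Numerator (weight on configurations with overnight rain): 0.190507 + 0.085306 = 0.275813
Normalizer over all consistent configurations: 0.05·0.71·0.68 + 0.8385·0.71·0.32 + 0.525·0.29·0.68 + 0.91925·0.29·0.32 = 0.403483
Posterior = 0.275813 / 0.403483 ≈ 0.6836

Pr(overnight rain | wet lawn) ≈ 0.6836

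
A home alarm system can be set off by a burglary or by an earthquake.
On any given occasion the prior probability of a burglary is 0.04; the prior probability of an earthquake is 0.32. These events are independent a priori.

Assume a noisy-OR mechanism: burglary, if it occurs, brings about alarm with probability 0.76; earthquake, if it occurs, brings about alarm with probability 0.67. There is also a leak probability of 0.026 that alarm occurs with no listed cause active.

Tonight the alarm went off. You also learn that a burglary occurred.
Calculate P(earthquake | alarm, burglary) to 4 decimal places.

P(earthquake | alarm, burglary) ≈ 0.3617

Under noisy-OR, P(alarm | causes) = 1 − (1−0.026)·∏(1−qᵢ) over the active causes.
By total probability over both values of earthquake:
  P(alarm | burglary) = 0.76624×0.68 + 0.922859×0.32
        = 0.521043 + 0.295315 = 0.816358
Configurations with earthquake contribute 0.295315, so
  P(earthquake | alarm, burglary) = 0.295315 / 0.816358 ≈ 0.3617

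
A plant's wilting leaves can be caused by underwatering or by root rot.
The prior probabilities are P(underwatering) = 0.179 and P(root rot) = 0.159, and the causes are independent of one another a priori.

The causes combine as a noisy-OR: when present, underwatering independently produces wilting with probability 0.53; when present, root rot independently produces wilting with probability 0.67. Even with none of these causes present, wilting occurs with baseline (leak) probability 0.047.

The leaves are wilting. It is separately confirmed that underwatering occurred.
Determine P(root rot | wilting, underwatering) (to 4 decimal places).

P(root rot | wilting, underwatering) ≈ 0.2259

Under noisy-OR, P(wilting | causes) = 1 − (1−0.047)·∏(1−qᵢ) over the active causes.
P(wilting | underwatering) = 0.55209*0.841 + 0.85219*0.159 = 0.464308 + 0.135498 = 0.599806
Restricting to configurations with root rot present: 0.85219*0.159 = 0.135498.
P(root rot | wilting, underwatering) = 0.135498 / 0.599806 ≈ 0.2259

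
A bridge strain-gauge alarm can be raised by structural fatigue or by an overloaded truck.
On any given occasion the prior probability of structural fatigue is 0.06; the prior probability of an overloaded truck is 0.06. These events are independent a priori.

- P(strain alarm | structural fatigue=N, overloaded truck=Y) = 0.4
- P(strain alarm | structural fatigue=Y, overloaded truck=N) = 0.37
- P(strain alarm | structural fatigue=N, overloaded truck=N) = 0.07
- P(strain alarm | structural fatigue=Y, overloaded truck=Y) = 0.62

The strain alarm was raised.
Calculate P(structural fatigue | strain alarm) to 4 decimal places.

P(structural fatigue | strain alarm) ≈ 0.2149

Weight on structural fatigue=true, given the evidence: 0.020868 + 0.002232 = 0.023100
Normalizer over all consistent configurations: 0.07×0.94×0.94 + 0.4×0.94×0.06 + 0.37×0.06×0.94 + 0.62×0.06×0.06 = 0.107512
Posterior = 0.023100 / 0.107512 ≈ 0.2149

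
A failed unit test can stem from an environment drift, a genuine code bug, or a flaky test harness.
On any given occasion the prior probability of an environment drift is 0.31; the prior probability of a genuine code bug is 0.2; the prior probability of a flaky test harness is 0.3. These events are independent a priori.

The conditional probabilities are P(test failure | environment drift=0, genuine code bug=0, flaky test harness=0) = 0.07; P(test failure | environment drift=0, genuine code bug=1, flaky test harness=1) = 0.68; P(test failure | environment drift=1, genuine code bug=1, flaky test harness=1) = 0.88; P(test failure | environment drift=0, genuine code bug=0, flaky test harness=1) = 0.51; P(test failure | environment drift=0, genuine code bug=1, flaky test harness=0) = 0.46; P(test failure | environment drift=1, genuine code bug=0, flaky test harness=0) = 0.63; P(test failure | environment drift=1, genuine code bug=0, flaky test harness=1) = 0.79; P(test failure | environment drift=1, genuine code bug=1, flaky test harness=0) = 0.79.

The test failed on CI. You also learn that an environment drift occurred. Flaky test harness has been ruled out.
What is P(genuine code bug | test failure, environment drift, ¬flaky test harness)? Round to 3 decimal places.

P(genuine code bug | test failure, environment drift, ¬flaky test harness) ≈ 0.239

Numerator (weight on configurations with genuine code bug): 0.79*0.2 = 0.158000
Normalizer over all consistent configurations: 0.63*0.8 + 0.79*0.2 = 0.662000
Posterior = 0.158000 / 0.662000 ≈ 0.239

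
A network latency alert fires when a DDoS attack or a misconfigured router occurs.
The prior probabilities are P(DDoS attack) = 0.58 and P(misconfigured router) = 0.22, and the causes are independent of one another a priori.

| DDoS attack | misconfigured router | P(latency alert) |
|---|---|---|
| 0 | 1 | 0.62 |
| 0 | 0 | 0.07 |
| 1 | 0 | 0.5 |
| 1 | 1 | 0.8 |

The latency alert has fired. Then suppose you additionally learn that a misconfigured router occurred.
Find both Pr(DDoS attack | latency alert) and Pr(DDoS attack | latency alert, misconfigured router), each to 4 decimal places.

Pr(DDoS attack | latency alert) ≈ 0.8036; Pr(DDoS attack | latency alert, misconfigured router) ≈ 0.6405

P(latency alert) = 0.07*0.42*0.78 + 0.62*0.42*0.22 + 0.5*0.58*0.78 + 0.8*0.58*0.22 = 0.022932 + 0.057288 + 0.226200 + 0.102080 = 0.408500
Of this, 0.328280 comes from 0.226200 + 0.102080 (the DDoS attack=true cases).
Hence the posterior is 0.328280/0.408500 ≈ 0.8036.

Now condition on the additional information:
P(latency alert | misconfigured router) = 0.62*0.42 + 0.8*0.58 = 0.260400 + 0.464000 = 0.724400
Restricting to configurations with DDoS attack present: 0.8*0.58 = 0.464000.
So P(DDoS attack | latency alert, misconfigured router) = 0.464000/0.724400 ≈ 0.6405.
The drop from 0.8036 to 0.6405 is the explaining-away (discounting) effect.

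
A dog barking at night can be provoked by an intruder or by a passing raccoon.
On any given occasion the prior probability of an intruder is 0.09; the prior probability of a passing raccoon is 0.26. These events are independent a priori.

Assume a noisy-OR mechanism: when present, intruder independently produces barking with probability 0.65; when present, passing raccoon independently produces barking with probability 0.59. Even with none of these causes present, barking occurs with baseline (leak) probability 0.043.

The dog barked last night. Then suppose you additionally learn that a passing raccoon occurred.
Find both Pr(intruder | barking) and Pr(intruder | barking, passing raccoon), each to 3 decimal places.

Under noisy-OR, P(barking | causes) = 1 − (1−0.043)·∏(1−qᵢ) over the active causes.
Sum P(barking|·) weighted by the priors over the 4 (intruder, passing raccoon) configurations:
  P(barking) = 0.043×0.91×0.74 + 0.60763×0.91×0.26 + 0.66505×0.09×0.74 + 0.862671×0.09×0.26
        = 0.028956 + 0.143765 + 0.044292 + 0.020187 = 0.237200
The terms with intruder present sum to 0.064479, so
  P(intruder | barking) = 0.064479 / 0.237200 ≈ 0.272

Now also conditioning on passing raccoon=true:
For the numerator, keep only intruder=true terms: 0.862671*0.09 = 0.077640
The normalizing constant is 0.60763*0.91 + 0.862671*0.09 = 0.630583
P(intruder | barking, passing raccoon) = 0.077640/0.630583 ≈ 0.123

Pr(intruder | barking) ≈ 0.272; Pr(intruder | barking, passing raccoon) ≈ 0.123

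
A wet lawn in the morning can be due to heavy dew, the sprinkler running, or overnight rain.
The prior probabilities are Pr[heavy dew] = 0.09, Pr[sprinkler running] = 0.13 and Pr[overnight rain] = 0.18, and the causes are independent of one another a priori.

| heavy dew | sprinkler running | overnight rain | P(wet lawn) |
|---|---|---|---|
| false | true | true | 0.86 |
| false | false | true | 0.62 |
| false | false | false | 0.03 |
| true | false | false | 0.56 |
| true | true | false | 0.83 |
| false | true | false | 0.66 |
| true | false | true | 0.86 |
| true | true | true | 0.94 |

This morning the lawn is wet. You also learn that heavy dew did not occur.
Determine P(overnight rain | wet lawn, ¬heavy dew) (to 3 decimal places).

P(overnight rain | wet lawn, ¬heavy dew) ≈ 0.561

By total probability over the 4 (sprinkler running, overnight rain) configurations:
  P(wet lawn | ¬heavy dew) = 0.03×0.87×0.82 + 0.62×0.87×0.18 + 0.66×0.13×0.82 + 0.86×0.13×0.18
        = 0.021402 + 0.097092 + 0.070356 + 0.020124 = 0.208974
Keeping only the overnight rain-present terms gives 0.117216, so
  P(overnight rain | wet lawn, ¬heavy dew) = 0.117216 / 0.208974 ≈ 0.561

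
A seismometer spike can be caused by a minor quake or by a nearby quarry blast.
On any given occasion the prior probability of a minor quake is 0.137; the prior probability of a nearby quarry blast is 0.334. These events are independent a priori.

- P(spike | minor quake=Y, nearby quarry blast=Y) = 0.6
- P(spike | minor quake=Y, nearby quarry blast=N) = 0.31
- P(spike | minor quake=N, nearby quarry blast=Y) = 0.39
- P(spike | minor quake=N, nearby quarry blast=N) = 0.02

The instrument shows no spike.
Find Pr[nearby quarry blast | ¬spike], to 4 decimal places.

Pr[nearby quarry blast | ¬spike] ≈ 0.2366

Sum P(¬spike|·) weighted by the priors over the 4 (minor quake, nearby quarry blast) configurations:
  P(¬spike) = 0.98×0.863×0.666 + 0.61×0.863×0.334 + 0.69×0.137×0.666 + 0.4×0.137×0.334
        = 0.563263 + 0.175828 + 0.062957 + 0.018303 = 0.820351
Configurations with nearby quarry blast contribute 0.194131, so
  P(nearby quarry blast | ¬spike) = 0.194131 / 0.820351 ≈ 0.2366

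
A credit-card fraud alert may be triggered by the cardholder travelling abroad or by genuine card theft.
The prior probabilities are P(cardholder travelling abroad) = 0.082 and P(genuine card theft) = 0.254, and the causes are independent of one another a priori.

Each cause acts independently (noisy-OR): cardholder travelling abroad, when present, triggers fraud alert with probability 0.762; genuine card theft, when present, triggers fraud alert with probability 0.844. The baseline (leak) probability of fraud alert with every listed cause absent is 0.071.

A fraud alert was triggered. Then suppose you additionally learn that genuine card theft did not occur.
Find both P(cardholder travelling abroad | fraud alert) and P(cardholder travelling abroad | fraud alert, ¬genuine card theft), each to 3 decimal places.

P(cardholder travelling abroad | fraud alert) ≈ 0.215; P(cardholder travelling abroad | fraud alert, ¬genuine card theft) ≈ 0.495

Under noisy-OR, P(fraud alert | causes) = 1 − (1−0.071)·∏(1−qᵢ) over the active causes.
Numerator (weight on configurations with cardholder travelling abroad): 0.047647 + 0.020110 = 0.067757
The normalizing constant is 0.071·0.918·0.746 + 0.855076·0.918·0.254 + 0.778898·0.082·0.746 + 0.965508·0.082·0.254 = 0.315760
P(cardholder travelling abroad | fraud alert) = 0.067757/0.315760 ≈ 0.215

Now condition on the additional information:
Sum P(fraud alert|·) weighted by the priors over both values of cardholder travelling abroad:
  P(fraud alert | ¬genuine card theft) = 0.071·0.918 + 0.778898·0.082
        = 0.065178 + 0.063870 = 0.129048
The terms with cardholder travelling abroad present sum to 0.063870, so
  P(cardholder travelling abroad | fraud alert, ¬genuine card theft) = 0.063870 / 0.129048 ≈ 0.495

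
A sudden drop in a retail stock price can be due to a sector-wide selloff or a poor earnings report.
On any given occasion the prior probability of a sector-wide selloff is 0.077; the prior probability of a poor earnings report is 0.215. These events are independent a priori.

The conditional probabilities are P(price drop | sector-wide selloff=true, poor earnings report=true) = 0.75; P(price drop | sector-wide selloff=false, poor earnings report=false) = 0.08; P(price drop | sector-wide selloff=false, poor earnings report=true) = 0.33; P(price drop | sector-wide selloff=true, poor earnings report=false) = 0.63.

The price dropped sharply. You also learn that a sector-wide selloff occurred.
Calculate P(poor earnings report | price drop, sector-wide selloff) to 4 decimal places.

P(price drop | sector-wide selloff) = 0.63·0.785 + 0.75·0.215 = 0.494550 + 0.161250 = 0.655800
The poor earnings report-present share is 0.75·0.215 = 0.161250.
Hence the posterior is 0.161250/0.655800 ≈ 0.2459.

P(poor earnings report | price drop, sector-wide selloff) ≈ 0.2459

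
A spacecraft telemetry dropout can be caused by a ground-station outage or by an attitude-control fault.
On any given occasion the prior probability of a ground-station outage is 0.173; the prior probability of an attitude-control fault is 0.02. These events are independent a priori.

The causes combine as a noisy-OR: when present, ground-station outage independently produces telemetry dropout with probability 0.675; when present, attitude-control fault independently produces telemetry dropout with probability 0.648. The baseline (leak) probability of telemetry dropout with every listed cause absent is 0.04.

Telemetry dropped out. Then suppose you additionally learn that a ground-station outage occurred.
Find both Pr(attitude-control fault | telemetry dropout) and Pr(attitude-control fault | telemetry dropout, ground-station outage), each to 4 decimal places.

Pr(attitude-control fault | telemetry dropout) ≈ 0.0860; Pr(attitude-control fault | telemetry dropout, ground-station outage) ≈ 0.0257

Under noisy-OR, P(telemetry dropout | causes) = 1 − (1−0.04)·∏(1−qᵢ) over the active causes.
By total probability over the 4 (ground-station outage, attitude-control fault) configurations:
  P(telemetry dropout) = 0.04·0.827·0.98 + 0.66208·0.827·0.02 + 0.688·0.173·0.98 + 0.890176·0.173·0.02
        = 0.032418 + 0.010951 + 0.116644 + 0.003080 = 0.163093
Keeping only the attitude-control fault-present terms gives 0.014031, so
  P(attitude-control fault | telemetry dropout) = 0.014031 / 0.163093 ≈ 0.0860

With the extra evidence:
For the numerator, keep only attitude-control fault=true terms: 0.890176*0.02 = 0.017804
Denominator P(telemetry dropout | ground-station outage): 0.688*0.98 + 0.890176*0.02 = 0.692044
P(attitude-control fault | telemetry dropout, ground-station outage) = 0.017804/0.692044 ≈ 0.0257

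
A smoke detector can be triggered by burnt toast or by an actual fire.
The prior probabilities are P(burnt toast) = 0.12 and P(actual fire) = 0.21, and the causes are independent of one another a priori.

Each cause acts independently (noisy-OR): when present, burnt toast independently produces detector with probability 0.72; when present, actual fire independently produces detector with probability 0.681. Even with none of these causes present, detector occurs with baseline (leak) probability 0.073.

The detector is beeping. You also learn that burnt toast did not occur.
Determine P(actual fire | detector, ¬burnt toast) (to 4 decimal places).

Under noisy-OR, P(detector | causes) = 1 − (1−0.073)·∏(1−qᵢ) over the active causes.
Weight on actual fire=true, given the evidence: 0.704287*0.21 = 0.147900
Denominator P(detector | ¬burnt toast): 0.073*0.79 + 0.704287*0.21 = 0.205570
Posterior = 0.147900 / 0.205570 ≈ 0.7195

P(actual fire | detector, ¬burnt toast) ≈ 0.7195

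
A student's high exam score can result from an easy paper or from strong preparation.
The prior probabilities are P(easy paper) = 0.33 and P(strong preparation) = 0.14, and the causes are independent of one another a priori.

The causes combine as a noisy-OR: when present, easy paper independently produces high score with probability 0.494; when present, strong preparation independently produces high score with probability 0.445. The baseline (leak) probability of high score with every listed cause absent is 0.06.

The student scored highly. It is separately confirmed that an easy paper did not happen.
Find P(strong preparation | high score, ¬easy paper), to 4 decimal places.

P(strong preparation | high score, ¬easy paper) ≈ 0.5648

Under noisy-OR, P(high score | causes) = 1 − (1−0.06)·∏(1−qᵢ) over the active causes.
P(high score | ¬easy paper) = 0.06*0.86 + 0.4783*0.14 = 0.051600 + 0.066962 = 0.118562
Restricting to configurations with strong preparation present: 0.4783*0.14 = 0.066962.
P(strong preparation | high score, ¬easy paper) = 0.066962 / 0.118562 ≈ 0.5648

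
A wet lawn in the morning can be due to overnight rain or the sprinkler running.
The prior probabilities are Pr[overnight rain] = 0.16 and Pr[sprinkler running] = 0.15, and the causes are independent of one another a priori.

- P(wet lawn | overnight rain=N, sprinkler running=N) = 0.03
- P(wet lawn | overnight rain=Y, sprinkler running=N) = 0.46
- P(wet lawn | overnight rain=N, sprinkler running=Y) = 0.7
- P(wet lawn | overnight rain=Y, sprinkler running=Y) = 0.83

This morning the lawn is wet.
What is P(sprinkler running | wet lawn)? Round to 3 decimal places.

P(sprinkler running | wet lawn) ≈ 0.563

Weight on sprinkler running=true, given the evidence: 0.088200 + 0.019920 = 0.108120
The normalizing constant is 0.03·0.84·0.85 + 0.7·0.84·0.15 + 0.46·0.16·0.85 + 0.83·0.16·0.15 = 0.192100
P(sprinkler running | wet lawn) = 0.108120/0.192100 ≈ 0.563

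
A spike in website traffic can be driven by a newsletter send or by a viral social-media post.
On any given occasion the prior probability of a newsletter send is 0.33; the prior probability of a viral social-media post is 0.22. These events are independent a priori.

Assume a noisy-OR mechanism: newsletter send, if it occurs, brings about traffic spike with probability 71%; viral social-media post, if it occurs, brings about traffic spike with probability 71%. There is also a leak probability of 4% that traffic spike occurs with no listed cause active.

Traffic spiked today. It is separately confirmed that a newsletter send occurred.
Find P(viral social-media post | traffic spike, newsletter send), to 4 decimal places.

Under noisy-OR, P(traffic spike | causes) = 1 − (1−0.04)·∏(1−qᵢ) over the active causes.
Weight on viral social-media post=true, given the evidence: 0.919264*0.22 = 0.202238
The normalizing constant is 0.7216*0.78 + 0.919264*0.22 = 0.765086
Posterior = 0.202238 / 0.765086 ≈ 0.2643

P(viral social-media post | traffic spike, newsletter send) ≈ 0.2643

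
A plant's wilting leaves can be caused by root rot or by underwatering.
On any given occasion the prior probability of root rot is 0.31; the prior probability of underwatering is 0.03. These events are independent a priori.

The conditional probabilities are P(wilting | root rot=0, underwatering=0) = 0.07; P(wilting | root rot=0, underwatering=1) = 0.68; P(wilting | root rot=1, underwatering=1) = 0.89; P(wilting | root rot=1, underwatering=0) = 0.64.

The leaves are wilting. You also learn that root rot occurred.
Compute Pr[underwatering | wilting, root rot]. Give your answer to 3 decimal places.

Pr[underwatering | wilting, root rot] ≈ 0.041

Weight on underwatering=true, given the evidence: 0.89*0.03 = 0.026700
Normalizer over all consistent configurations: 0.64*0.97 + 0.89*0.03 = 0.647500
Posterior = 0.026700 / 0.647500 ≈ 0.041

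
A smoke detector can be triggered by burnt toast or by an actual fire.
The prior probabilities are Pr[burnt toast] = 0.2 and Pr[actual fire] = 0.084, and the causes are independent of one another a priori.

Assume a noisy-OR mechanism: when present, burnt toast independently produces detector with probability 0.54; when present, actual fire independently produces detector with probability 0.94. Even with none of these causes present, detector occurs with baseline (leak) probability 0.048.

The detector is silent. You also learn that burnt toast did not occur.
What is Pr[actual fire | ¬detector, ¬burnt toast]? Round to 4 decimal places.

Pr[actual fire | ¬detector, ¬burnt toast] ≈ 0.0055

Under noisy-OR, P(detector | causes) = 1 − (1−0.048)·∏(1−qᵢ) over the active causes.
Numerator (weight on configurations with actual fire): 0.05712*0.084 = 0.004798
The normalizing constant is 0.952*0.916 + 0.05712*0.084 = 0.876830
Posterior = 0.004798 / 0.876830 ≈ 0.0055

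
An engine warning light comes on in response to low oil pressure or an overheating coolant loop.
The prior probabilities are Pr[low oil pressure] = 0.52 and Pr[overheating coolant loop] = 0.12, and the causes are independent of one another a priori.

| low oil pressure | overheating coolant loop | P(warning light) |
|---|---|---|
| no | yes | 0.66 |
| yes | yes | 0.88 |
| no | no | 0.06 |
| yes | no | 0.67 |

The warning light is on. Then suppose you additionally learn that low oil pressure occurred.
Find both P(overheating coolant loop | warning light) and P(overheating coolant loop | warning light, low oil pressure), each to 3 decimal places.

P(overheating coolant loop | warning light) ≈ 0.219; P(overheating coolant loop | warning light, low oil pressure) ≈ 0.152

Enumerate the 4 (low oil pressure, overheating coolant loop) configurations and weight by the priors:
  P(warning light) = 0.06·0.48·0.88 + 0.66·0.48·0.12 + 0.67·0.52·0.88 + 0.88·0.52·0.12
        = 0.025344 + 0.038016 + 0.306592 + 0.054912 = 0.424864
Configurations with overheating coolant loop contribute 0.092928, so
  P(overheating coolant loop | warning light) = 0.092928 / 0.424864 ≈ 0.219

Now condition on the additional information:
P(warning light | low oil pressure) = 0.67×0.88 + 0.88×0.12 = 0.589600 + 0.105600 = 0.695200
The overheating coolant loop-present share is 0.88×0.12 = 0.105600.
So P(overheating coolant loop | warning light, low oil pressure) = 0.105600/0.695200 ≈ 0.152.
— low oil pressure explains away the evidence for overheating coolant loop.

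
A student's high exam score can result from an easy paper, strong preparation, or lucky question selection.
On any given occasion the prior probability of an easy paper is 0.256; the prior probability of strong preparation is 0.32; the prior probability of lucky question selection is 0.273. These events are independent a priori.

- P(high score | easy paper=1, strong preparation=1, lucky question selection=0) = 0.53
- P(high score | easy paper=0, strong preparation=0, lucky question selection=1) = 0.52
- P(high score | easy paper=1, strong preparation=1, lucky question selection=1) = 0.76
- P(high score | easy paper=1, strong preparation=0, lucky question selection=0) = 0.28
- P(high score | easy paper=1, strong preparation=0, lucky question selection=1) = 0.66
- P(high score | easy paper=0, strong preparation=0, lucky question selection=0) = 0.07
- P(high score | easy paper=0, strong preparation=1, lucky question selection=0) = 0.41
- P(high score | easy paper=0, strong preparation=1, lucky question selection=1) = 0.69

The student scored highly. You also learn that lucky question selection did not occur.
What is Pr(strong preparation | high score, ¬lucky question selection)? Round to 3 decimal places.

Sum P(high score|·) weighted by the priors over the 4 (easy paper, strong preparation) configurations:
  P(high score | ¬lucky question selection) = 0.07·0.744·0.68 + 0.41·0.744·0.32 + 0.28·0.256·0.68 + 0.53·0.256·0.32
        = 0.035414 + 0.097613 + 0.048742 + 0.043418 = 0.225187
Configurations with strong preparation contribute 0.141031, so
  P(strong preparation | high score, ¬lucky question selection) = 0.141031 / 0.225187 ≈ 0.626

Pr(strong preparation | high score, ¬lucky question selection) ≈ 0.626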